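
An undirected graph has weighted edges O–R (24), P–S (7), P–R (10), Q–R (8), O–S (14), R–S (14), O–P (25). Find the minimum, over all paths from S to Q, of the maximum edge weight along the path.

Some routes from S to Q:
S→P→R→Q: max(7, 10, 8) = 10
S→O→R→Q: max(14, 24, 8) = 24
S→R→Q: max(14, 8) = 14
The minimum achievable maximum is 10.

10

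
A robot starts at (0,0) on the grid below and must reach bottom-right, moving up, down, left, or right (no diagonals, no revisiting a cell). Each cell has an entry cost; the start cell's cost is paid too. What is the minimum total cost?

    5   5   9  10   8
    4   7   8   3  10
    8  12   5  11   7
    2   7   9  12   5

49

Cheapest: [0,0] → [1,0] → [1,1] → [1,2] → [1,3] → [1,4] → [2,4] → [3,4]
  5 + 4 + 7 + 8 + 3 + 10 + 7 + 5 = 49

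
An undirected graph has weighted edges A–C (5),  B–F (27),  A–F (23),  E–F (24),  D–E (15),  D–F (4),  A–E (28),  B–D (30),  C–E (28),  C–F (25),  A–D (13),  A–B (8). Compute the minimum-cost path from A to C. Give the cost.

5

Comparing a few candidate routes:
A → D → F → C: 13 + 4 + 25 = 42
A → C: 5
A → E → C: 28 + 28 = 56
A → F → C: 23 + 25 = 48
The minimum is 5.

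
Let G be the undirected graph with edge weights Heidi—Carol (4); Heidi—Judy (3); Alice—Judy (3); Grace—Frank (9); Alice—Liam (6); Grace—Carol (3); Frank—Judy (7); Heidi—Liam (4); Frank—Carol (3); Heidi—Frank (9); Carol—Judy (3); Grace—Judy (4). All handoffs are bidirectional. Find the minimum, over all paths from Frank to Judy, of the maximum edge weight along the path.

Checking several routes:
Frank -> Carol -> Judy: max(3, 3) = 3
Frank -> Carol -> Grace -> Judy: max(3, 3, 4) = 4
Frank -> Judy: max(7) = 7
Frank -> Carol -> Heidi -> Liam -> Alice -> Judy: max(3, 4, 4, 6, 3) = 6
Frank -> Carol -> Heidi -> Judy: max(3, 4, 3) = 4
Smallest bottleneck: 3.

3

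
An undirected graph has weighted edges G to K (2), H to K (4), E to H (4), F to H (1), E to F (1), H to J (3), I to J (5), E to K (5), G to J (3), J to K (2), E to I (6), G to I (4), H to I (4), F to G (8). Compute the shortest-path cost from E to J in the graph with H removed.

Some routes from E to J avoiding H:
E → K → G → J: 5 + 2 + 3 = 10
E → I → J: 6 + 5 = 11
E → K → J: 5 + 2 = 7
Best route has total 7.

7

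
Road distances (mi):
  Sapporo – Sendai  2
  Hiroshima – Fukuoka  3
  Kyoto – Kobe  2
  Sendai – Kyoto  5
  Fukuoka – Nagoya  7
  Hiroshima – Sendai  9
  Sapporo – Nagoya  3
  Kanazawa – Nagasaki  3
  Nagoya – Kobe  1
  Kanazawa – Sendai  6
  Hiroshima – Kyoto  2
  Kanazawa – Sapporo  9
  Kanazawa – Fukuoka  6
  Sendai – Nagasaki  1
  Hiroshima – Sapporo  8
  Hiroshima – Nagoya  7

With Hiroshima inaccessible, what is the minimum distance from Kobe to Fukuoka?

8

Some routes from Kobe to Fukuoka avoiding Hiroshima:
Kobe-Kyoto-Sendai-Nagasaki-Kanazawa-Fukuoka: 2 + 5 + 1 + 3 + 6 = 17
Kobe-Nagoya-Fukuoka: 1 + 7 = 8
Kobe-Nagoya-Sapporo-Sendai-Nagasaki-Kanazawa-Fukuoka: 1 + 3 + 2 + 1 + 3 + 6 = 16
Best route has total 8 mi.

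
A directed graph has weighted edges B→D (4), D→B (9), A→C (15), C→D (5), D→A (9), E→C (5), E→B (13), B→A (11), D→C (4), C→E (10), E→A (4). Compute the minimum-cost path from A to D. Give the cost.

Candidate routes:
A → C → D: 15 + 5 = 20
A → C → E → B → D: 15 + 10 + 13 + 4 = 42
Shortest: 20.

20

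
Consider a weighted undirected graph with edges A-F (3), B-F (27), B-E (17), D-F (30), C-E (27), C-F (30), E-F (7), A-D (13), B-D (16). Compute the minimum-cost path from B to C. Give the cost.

Checking several routes:
B-E-F-C: 17 + 7 + 30 = 54
B-E-C: 17 + 27 = 44
B-F-E-C: 27 + 7 + 27 = 61
B-F-C: 27 + 30 = 57
B-D-A-F-E-C: 16 + 13 + 3 + 7 + 27 = 66
B-D-A-F-C: 16 + 13 + 3 + 30 = 62
The minimum is 44.

44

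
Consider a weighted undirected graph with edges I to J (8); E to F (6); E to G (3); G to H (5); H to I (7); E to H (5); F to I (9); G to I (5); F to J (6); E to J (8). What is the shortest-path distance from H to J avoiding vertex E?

Routes from H to J avoiding E:
H → G → I → J: 5 + 5 + 8 = 18
H → I → J: 7 + 8 = 15
H → G → I → F → J: 5 + 5 + 9 + 6 = 25
H → I → F → J: 7 + 9 + 6 = 22
Best route has total 15.

15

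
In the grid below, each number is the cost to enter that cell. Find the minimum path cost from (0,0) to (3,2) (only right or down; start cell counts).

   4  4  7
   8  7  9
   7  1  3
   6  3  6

One optimal route is [0,0] [0,1] [1,1] [2,1] [2,2] [3,2].
Its cost is 4 + 4 + 7 + 1 + 3 + 6 = 25.
(Top row then right column would cost 33.)

25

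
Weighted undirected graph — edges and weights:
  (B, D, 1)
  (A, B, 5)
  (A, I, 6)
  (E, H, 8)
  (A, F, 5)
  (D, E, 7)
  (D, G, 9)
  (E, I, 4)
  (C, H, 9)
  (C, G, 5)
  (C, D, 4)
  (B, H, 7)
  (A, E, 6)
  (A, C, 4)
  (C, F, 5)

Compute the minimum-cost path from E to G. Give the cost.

A few of the E→G routes:
E -> A -> C -> G: 6 + 4 + 5 = 15
E -> D -> C -> G: 7 + 4 + 5 = 16
E -> I -> A -> C -> G: 4 + 6 + 4 + 5 = 19
E -> D -> G: 7 + 9 = 16
The minimum is 15.

15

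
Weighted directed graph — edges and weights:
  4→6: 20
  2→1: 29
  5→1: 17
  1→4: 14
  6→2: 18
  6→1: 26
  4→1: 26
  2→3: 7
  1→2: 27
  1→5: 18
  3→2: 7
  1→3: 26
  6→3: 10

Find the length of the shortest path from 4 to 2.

37

Paths from 4 to 2:
4 -> 6 -> 3 -> 2: 20 + 10 + 7 = 37
4 -> 6 -> 1 -> 2: 20 + 26 + 27 = 73
4 -> 6 -> 2: 20 + 18 = 38
4 -> 1 -> 3 -> 2: 26 + 26 + 7 = 59
4 -> 6 -> 1 -> 3 -> 2: 20 + 26 + 26 + 7 = 79
4 -> 1 -> 2: 26 + 27 = 53
The minimum is 37.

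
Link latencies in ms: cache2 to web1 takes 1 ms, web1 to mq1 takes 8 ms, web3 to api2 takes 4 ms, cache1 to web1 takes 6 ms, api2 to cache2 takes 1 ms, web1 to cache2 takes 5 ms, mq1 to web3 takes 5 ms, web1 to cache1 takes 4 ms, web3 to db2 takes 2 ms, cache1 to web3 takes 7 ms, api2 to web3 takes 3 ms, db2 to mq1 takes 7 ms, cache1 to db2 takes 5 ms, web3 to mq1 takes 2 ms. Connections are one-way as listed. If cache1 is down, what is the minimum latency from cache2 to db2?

Candidate routes:
cache2 - web1 - mq1 - web3 - db2: 1 + 8 + 5 + 2 = 16
Shortest: 16 ms.

16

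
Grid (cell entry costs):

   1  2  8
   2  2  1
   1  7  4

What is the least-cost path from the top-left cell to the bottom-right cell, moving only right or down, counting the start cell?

One optimal route is r0c0→r0c1→r1c1→r1c2→r2c2.
Its cost is 1 + 2 + 2 + 1 + 4 = 10.
For comparison, the top-then-right route costs 16.

10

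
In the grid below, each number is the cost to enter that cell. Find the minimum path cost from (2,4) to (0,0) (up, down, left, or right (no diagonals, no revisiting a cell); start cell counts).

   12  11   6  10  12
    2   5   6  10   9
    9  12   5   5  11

Best path: r2c4 -> r2c3 -> r2c2 -> r1c2 -> r1c1 -> r1c0 -> r0c0
Cost: 11 + 5 + 5 + 6 + 5 + 2 + 12 = 46

46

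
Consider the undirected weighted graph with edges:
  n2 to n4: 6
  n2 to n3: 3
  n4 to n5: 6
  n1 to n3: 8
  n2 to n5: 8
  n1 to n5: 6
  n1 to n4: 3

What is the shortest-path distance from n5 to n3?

A few of the n5→n3 routes:
n5→n2→n3: 8 + 3 = 11
n5→n4→n2→n3: 6 + 6 + 3 = 15
n5→n1→n3: 6 + 8 = 14
Best route has total 11.

11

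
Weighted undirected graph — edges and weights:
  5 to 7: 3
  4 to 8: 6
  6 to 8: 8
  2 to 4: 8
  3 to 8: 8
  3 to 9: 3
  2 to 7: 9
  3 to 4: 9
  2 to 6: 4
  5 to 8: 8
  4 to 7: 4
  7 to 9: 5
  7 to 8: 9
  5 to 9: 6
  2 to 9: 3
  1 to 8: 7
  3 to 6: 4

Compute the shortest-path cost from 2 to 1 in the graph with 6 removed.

21

Some routes from 2 to 1 avoiding 6:
2-7-8-1: 9 + 9 + 7 = 25
2-9-7-8-1: 3 + 5 + 9 + 7 = 24
2-9-7-4-8-1: 3 + 5 + 4 + 6 + 7 = 25
2-9-5-8-1: 3 + 6 + 8 + 7 = 24
2-9-3-8-1: 3 + 3 + 8 + 7 = 21
2-4-8-1: 8 + 6 + 7 = 21
Shortest: 21.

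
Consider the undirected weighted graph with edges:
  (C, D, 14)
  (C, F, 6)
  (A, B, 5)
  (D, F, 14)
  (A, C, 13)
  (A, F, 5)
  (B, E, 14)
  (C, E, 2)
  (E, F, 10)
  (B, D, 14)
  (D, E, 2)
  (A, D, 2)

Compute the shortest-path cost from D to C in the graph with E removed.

13

Comparing a few candidate routes:
D-C: 14
D-F-C: 14 + 6 = 20
D-A-C: 2 + 13 = 15
D-A-F-C: 2 + 5 + 6 = 13
Best route has total 13.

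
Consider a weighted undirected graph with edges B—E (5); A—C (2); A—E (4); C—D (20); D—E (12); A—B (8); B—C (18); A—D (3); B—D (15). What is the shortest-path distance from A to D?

Comparing a few candidate routes:
A-E-D: 4 + 12 = 16
A-D: 3
A-C-D: 2 + 20 = 22
A-B-E-D: 8 + 5 + 12 = 25
A-E-B-D: 4 + 5 + 15 = 24
A-B-D: 8 + 15 = 23
The minimum is 3.

3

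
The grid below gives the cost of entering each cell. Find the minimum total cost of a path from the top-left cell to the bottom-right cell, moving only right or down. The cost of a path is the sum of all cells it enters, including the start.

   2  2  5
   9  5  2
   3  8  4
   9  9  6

One optimal route is (0,0) → (0,1) → (0,2) → (1,2) → (2,2) → (3,2).
Its cost is 2 + 2 + 5 + 2 + 4 + 6 = 21.

21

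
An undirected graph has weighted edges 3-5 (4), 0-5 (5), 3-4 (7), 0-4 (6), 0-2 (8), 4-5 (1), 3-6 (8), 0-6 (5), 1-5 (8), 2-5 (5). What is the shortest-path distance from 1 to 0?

Checking several routes:
1 → 5 → 4 → 0: 8 + 1 + 6 = 15
1 → 5 → 3 → 4 → 0: 8 + 4 + 7 + 6 = 25
1 → 5 → 0: 8 + 5 = 13
1 → 5 → 2 → 0: 8 + 5 + 8 = 21
Best route has total 13.

13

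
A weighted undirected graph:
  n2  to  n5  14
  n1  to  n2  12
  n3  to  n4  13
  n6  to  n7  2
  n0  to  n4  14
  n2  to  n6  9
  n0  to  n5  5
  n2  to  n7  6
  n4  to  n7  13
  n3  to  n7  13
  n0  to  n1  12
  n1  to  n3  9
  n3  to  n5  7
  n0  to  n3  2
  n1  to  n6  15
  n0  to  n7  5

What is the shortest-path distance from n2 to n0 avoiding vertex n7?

19

Some routes from n2 to n0 avoiding n7:
n2 - n1 - n0: 12 + 12 = 24
n2 - n1 - n3 - n0: 12 + 9 + 2 = 23
n2 - n5 - n3 - n0: 14 + 7 + 2 = 23
n2 - n5 - n0: 14 + 5 = 19
The minimum is 19.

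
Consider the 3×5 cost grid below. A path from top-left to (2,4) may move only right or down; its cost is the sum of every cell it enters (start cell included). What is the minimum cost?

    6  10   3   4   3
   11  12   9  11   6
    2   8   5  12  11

43

Take [0,0] -> [0,1] -> [0,2] -> [0,3] -> [0,4] -> [1,4] -> [2,4] for a total of 6 + 10 + 3 + 4 + 3 + 6 + 11 = 43.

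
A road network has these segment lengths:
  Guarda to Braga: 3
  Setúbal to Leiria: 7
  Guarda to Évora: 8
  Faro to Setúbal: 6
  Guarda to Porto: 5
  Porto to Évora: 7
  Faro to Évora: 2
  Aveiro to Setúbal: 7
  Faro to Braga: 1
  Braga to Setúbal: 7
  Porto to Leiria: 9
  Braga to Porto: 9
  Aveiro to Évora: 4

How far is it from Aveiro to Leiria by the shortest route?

Some routes from Aveiro to Leiria:
Aveiro -> Évora -> Faro -> Setúbal -> Leiria: 4 + 2 + 6 + 7 = 19
Aveiro -> Évora -> Porto -> Leiria: 4 + 7 + 9 = 20
Aveiro -> Setúbal -> Leiria: 7 + 7 = 14
Shortest: 14.

14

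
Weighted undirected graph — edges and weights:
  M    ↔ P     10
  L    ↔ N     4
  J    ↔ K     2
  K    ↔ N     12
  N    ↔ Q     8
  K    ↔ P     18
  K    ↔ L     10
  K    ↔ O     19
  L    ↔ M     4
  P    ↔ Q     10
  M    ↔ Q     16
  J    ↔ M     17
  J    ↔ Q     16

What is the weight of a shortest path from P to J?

Comparing a few candidate routes:
P→M→L→N→K→J: 10 + 4 + 4 + 12 + 2 = 32
P→M→L→K→J: 10 + 4 + 10 + 2 = 26
P→M→J: 10 + 17 = 27
P→K→J: 18 + 2 = 20
P→Q→N→K→J: 10 + 8 + 12 + 2 = 32
P→Q→J: 10 + 16 = 26
Shortest: 20.

20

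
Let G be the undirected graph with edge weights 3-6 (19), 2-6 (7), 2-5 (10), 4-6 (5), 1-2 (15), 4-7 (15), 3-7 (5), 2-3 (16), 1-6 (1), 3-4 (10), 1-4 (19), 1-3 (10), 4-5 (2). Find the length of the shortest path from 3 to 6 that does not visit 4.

Checking several routes:
3 - 2 - 6: 16 + 7 = 23
3 - 1 - 6: 10 + 1 = 11
3 - 6: 19
The minimum is 11.

11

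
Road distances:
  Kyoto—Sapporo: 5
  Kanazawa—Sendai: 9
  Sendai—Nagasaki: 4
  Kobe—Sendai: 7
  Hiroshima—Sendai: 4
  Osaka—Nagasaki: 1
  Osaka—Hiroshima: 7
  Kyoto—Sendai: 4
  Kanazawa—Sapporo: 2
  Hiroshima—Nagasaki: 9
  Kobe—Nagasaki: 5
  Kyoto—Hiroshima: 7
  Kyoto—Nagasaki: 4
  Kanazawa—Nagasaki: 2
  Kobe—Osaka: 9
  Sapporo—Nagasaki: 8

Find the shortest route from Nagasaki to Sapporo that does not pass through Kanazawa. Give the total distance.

8

Some routes from Nagasaki to Sapporo avoiding Kanazawa:
Nagasaki→Kyoto→Sapporo: 4 + 5 = 9
Nagasaki→Sapporo: 8
Nagasaki→Sendai→Kyoto→Sapporo: 4 + 4 + 5 = 13
The minimum is 8.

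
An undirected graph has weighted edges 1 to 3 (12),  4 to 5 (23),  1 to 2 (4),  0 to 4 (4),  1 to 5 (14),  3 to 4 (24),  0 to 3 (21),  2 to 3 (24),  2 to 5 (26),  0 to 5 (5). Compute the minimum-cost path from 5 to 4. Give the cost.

9

Comparing a few candidate routes:
5→1→3→4: 14 + 12 + 24 = 50
5→0→4: 5 + 4 = 9
5→0→3→4: 5 + 21 + 24 = 50
5→4: 23
5→1→3→0→4: 14 + 12 + 21 + 4 = 51
5→1→2→3→4: 14 + 4 + 24 + 24 = 66
Shortest: 9.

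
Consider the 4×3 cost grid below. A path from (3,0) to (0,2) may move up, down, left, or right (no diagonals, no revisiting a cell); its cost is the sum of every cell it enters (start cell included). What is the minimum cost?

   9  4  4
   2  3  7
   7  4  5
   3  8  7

Best path: (3,0) -> (2,0) -> (1,0) -> (1,1) -> (0,1) -> (0,2)
Cost: 3 + 7 + 2 + 3 + 4 + 4 = 23

23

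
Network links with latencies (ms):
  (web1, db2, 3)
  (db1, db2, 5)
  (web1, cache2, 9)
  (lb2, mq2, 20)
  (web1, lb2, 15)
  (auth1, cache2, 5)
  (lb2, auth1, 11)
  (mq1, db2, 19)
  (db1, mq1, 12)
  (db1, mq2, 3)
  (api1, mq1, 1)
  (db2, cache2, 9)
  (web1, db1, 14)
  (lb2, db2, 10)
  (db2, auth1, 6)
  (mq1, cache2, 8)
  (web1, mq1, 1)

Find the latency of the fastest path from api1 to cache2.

9

Checking several routes:
api1→mq1→cache2: 1 + 8 = 9
api1→mq1→web1→db2→cache2: 1 + 1 + 3 + 9 = 14
api1→mq1→web1→cache2: 1 + 1 + 9 = 11
Shortest: 9 ms.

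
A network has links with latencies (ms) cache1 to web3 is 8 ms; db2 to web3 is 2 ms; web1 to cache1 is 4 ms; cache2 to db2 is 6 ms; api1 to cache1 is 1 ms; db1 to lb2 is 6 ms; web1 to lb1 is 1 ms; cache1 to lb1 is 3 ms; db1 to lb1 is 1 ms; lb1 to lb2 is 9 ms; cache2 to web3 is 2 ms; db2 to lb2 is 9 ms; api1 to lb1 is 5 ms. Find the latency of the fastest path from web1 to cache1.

Some routes from web1 to cache1:
web1-lb1-api1-cache1: 1 + 5 + 1 = 7
web1-lb1-db1-lb2-db2-web3-cache1: 1 + 1 + 6 + 9 + 2 + 8 = 27
web1-lb1-cache1: 1 + 3 = 4
web1-cache1: 4
Best route has total 4 ms.

4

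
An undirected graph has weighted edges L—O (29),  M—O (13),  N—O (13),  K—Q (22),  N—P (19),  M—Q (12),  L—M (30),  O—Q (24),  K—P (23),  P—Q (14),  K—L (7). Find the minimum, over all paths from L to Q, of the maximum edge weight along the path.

A few of the L→Q routes:
L -> K -> P -> N -> O -> M -> Q: max(7, 23, 19, 13, 13, 12) = 23
L -> K -> Q: max(7, 22) = 22
L -> K -> P -> N -> O -> Q: max(7, 23, 19, 13, 24) = 24
L -> K -> P -> Q: max(7, 23, 14) = 23
Smallest bottleneck: 22.

22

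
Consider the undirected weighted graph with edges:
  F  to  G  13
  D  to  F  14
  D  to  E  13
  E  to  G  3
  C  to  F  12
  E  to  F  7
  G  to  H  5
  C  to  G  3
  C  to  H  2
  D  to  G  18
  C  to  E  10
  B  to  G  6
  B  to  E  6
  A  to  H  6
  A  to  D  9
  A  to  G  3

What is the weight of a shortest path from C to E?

6

A few of the C→E routes:
C → H → A → G → E: 2 + 6 + 3 + 3 = 14
C → G → E: 3 + 3 = 6
C → G → B → E: 3 + 6 + 6 = 15
C → E: 10
C → H → G → E: 2 + 5 + 3 = 10
The minimum is 6.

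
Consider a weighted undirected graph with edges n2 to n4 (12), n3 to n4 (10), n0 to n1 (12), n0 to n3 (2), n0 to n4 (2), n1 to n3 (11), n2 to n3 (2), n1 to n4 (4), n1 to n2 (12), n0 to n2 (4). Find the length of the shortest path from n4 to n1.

4

A few of the n4→n1 routes:
n4→n0→n1: 2 + 12 = 14
n4→n0→n2→n3→n1: 2 + 4 + 2 + 11 = 19
n4→n1: 4
n4→n0→n2→n1: 2 + 4 + 12 = 18
n4→n0→n3→n2→n1: 2 + 2 + 2 + 12 = 18
n4→n0→n3→n1: 2 + 2 + 11 = 15
Best route has total 4.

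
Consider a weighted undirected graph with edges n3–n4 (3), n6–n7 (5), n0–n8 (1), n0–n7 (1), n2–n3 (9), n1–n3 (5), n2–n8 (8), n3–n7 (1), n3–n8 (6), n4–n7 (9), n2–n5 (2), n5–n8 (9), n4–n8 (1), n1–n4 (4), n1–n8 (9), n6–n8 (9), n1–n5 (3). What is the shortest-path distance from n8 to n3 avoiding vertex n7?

Some routes from n8 to n3 avoiding n7:
n8 -> n4 -> n1 -> n3: 1 + 4 + 5 = 10
n8 -> n1 -> n3: 9 + 5 = 14
n8 -> n3: 6
n8 -> n4 -> n3: 1 + 3 = 4
n8 -> n1 -> n4 -> n3: 9 + 4 + 3 = 16
n8 -> n2 -> n3: 8 + 9 = 17
Best route has total 4.

4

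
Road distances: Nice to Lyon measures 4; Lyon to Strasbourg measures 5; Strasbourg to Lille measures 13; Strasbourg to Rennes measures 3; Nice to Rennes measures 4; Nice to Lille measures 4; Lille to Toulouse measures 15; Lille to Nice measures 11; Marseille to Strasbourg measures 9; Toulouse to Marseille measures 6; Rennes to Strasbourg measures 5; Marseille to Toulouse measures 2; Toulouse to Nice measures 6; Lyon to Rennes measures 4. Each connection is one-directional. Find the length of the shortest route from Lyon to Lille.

18

Routes from Lyon to Lille:
Lyon-Strasbourg-Lille: 5 + 13 = 18
Lyon-Rennes-Strasbourg-Lille: 4 + 5 + 13 = 22
Shortest: 18.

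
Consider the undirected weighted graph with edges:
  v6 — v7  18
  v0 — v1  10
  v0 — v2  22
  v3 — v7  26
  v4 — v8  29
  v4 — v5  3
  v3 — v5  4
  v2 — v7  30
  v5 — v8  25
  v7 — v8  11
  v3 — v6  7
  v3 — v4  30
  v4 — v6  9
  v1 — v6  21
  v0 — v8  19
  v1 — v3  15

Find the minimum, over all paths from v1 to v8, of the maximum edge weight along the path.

Checking several routes:
v1 - v6 - v7 - v8: max(21, 18, 11) = 21
v1 - v3 - v6 - v7 - v8: max(15, 7, 18, 11) = 18
v1 - v3 - v6 - v4 - v5 - v8: max(15, 7, 9, 3, 25) = 25
v1 - v3 - v5 - v4 - v6 - v7 - v8: max(15, 4, 3, 9, 18, 11) = 18
v1 - v0 - v8: max(10, 19) = 19
v1 - v3 - v5 - v8: max(15, 4, 25) = 25
The minimum achievable maximum is 18.

18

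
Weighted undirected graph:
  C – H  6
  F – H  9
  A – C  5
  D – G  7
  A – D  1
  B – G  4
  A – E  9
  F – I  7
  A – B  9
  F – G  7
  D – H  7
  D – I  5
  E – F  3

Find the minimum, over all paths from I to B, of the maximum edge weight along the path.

Some routes from I to B:
I-D-G-B: max(5, 7, 4) = 7
I-D-H-F-G-B: max(5, 7, 9, 7, 4) = 9
I-D-H-F-E-A-B: max(5, 7, 9, 3, 9, 9) = 9
I-F-G-B: max(7, 7, 4) = 7
Smallest bottleneck: 7.

7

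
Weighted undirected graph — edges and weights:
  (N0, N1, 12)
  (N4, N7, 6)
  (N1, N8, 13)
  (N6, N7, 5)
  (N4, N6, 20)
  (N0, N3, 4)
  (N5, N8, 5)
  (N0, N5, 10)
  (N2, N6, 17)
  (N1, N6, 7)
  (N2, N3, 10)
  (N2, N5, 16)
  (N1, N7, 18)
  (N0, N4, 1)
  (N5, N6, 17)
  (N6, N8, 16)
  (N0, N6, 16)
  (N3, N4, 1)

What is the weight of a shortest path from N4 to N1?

Comparing a few candidate routes:
N4 → N7 → N1: 6 + 18 = 24
N4 → N0 → N1: 1 + 12 = 13
N4 → N6 → N1: 20 + 7 = 27
N4 → N7 → N6 → N1: 6 + 5 + 7 = 18
N4 → N0 → N6 → N1: 1 + 16 + 7 = 24
N4 → N3 → N0 → N1: 1 + 4 + 12 = 17
Shortest: 13.

13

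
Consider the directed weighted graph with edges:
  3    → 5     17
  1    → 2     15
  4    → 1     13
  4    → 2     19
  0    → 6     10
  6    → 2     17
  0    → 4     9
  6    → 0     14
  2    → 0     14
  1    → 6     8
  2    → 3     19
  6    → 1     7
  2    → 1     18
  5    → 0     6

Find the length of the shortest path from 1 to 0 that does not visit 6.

29

Candidate routes:
1 - 2 - 0: 15 + 14 = 29
1 - 2 - 3 - 5 - 0: 15 + 19 + 17 + 6 = 57
Best route has total 29.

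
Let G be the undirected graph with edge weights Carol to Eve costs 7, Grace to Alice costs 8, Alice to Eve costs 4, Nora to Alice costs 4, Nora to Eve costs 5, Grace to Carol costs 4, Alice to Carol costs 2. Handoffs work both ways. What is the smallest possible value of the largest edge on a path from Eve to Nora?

Candidate routes:
Eve → Carol → Alice → Nora: max(7, 2, 4) = 7
Eve → Carol → Grace → Alice → Nora: max(7, 4, 8, 4) = 8
Eve → Nora: max(5) = 5
Eve → Alice → Nora: max(4, 4) = 4
Smallest bottleneck: 4.

4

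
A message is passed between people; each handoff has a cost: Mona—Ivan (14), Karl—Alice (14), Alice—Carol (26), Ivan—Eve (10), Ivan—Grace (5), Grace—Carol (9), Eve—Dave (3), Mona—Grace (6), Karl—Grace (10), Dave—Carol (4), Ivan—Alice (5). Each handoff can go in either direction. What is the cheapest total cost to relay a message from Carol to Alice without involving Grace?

22

Routes from Carol to Alice avoiding Grace:
Carol→Dave→Eve→Ivan→Alice: 4 + 3 + 10 + 5 = 22
Carol→Alice: 26
The minimum is 22.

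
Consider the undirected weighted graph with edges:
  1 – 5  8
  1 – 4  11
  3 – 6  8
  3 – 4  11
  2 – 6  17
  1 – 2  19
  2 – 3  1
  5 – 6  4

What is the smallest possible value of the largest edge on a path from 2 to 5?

8

Checking several routes:
2→3→6→5: max(1, 8, 4) = 8
2→6→3→4→1→5: max(17, 8, 11, 11, 8) = 17
2→3→4→1→5: max(1, 11, 11, 8) = 11
The minimum achievable maximum is 8.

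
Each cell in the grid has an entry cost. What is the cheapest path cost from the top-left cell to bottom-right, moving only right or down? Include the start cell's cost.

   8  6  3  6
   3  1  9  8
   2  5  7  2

Path (0,0) (1,0) (1,1) (2,1) (2,2) (2,3): 8 + 3 + 1 + 5 + 7 + 2 = 26.

26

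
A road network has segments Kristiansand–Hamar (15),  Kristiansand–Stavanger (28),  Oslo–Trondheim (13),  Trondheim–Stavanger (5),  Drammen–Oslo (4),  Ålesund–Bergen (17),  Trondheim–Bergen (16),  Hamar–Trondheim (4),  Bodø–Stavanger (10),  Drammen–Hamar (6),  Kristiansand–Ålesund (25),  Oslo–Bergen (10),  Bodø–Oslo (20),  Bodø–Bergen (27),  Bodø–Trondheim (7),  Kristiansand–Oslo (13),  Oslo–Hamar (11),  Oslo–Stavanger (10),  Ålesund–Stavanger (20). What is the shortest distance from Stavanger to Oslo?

10

Some routes from Stavanger to Oslo:
Stavanger → Trondheim → Hamar → Oslo: 5 + 4 + 11 = 20
Stavanger → Trondheim → Hamar → Drammen → Oslo: 5 + 4 + 6 + 4 = 19
Stavanger → Trondheim → Oslo: 5 + 13 = 18
Stavanger → Oslo: 10
Shortest: 10 mi.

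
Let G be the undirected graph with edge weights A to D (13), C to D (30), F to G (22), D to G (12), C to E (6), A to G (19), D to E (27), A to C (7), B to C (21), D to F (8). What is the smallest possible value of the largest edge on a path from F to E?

13

Checking several routes:
F→D→A→C→E: max(8, 13, 7, 6) = 13
F→D→G→A→C→E: max(8, 12, 19, 7, 6) = 19
F→G→D→A→C→E: max(22, 12, 13, 7, 6) = 22
The minimum achievable maximum is 13.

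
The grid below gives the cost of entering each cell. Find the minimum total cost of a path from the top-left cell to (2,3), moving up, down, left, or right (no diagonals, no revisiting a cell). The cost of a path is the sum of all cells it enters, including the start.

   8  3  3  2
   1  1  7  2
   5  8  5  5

23

Path r0c0 r0c1 r0c2 r0c3 r1c3 r2c3: 8 + 3 + 3 + 2 + 2 + 5 = 23.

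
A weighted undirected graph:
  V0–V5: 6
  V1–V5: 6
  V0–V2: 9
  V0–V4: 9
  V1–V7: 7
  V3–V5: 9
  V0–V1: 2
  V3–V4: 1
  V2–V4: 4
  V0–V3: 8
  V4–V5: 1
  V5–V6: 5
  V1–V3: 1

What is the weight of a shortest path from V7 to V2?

A few of the V7→V2 routes:
V7-V1-V5-V4-V2: 7 + 6 + 1 + 4 = 18
V7-V1-V0-V5-V4-V2: 7 + 2 + 6 + 1 + 4 = 20
V7-V1-V3-V4-V2: 7 + 1 + 1 + 4 = 13
V7-V1-V3-V5-V4-V2: 7 + 1 + 9 + 1 + 4 = 22
V7-V1-V0-V2: 7 + 2 + 9 = 18
The minimum is 13.

13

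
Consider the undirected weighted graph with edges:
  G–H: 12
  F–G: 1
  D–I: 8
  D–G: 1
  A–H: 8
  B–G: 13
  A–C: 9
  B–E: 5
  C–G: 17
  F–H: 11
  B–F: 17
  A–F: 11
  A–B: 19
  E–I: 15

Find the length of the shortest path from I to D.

8

Comparing a few candidate routes:
I -> D: 8
I -> E -> B -> F -> G -> D: 15 + 5 + 17 + 1 + 1 = 39
I -> E -> B -> G -> D: 15 + 5 + 13 + 1 = 34
Best route has total 8.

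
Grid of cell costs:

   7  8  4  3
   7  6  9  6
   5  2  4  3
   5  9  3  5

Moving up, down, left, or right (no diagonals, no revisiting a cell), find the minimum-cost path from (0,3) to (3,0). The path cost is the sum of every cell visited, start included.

28

One optimal route is [0,3] → [1,3] → [2,3] → [2,2] → [2,1] → [2,0] → [3,0].
Its cost is 3 + 6 + 3 + 4 + 2 + 5 + 5 = 28.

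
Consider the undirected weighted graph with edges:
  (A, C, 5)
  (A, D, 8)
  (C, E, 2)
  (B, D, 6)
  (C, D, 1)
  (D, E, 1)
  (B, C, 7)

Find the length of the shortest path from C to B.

7

Paths from C to B:
C-A-D-B: 5 + 8 + 6 = 19
C-B: 7
C-D-B: 1 + 6 = 7
C-E-D-B: 2 + 1 + 6 = 9
Best route has total 7.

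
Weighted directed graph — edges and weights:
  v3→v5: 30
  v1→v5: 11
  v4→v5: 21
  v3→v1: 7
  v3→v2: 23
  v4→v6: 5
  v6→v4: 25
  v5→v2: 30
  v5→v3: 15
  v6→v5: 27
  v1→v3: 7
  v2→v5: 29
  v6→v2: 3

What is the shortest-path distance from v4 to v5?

21

Routes from v4 to v5:
v4→v5: 21
v4→v6→v5: 5 + 27 = 32
v4→v6→v2→v5: 5 + 3 + 29 = 37
Best route has total 21.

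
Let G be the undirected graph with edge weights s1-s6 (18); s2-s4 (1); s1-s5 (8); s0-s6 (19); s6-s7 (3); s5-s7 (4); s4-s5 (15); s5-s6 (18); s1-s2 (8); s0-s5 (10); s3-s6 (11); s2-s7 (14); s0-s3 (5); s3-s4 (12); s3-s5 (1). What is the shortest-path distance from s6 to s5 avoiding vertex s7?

12

Checking several routes:
s6-s3-s0-s5: 11 + 5 + 10 = 26
s6-s1-s5: 18 + 8 = 26
s6-s0-s5: 19 + 10 = 29
s6-s3-s5: 11 + 1 = 12
s6-s0-s3-s5: 19 + 5 + 1 = 25
s6-s5: 18
The minimum is 12.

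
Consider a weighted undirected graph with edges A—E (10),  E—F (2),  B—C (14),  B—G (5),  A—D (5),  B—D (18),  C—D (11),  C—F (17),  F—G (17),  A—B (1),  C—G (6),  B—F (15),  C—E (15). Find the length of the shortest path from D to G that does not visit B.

A few of the D→G routes:
D - C - G: 11 + 6 = 17
D - A - E - F - C - G: 5 + 10 + 2 + 17 + 6 = 40
D - A - E - C - G: 5 + 10 + 15 + 6 = 36
D - A - E - F - G: 5 + 10 + 2 + 17 = 34
Best route has total 17.

17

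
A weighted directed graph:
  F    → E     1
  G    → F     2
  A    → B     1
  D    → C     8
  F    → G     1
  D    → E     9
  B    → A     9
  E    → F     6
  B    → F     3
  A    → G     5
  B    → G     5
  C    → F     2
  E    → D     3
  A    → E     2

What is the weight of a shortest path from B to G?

4

Paths from B to G:
B→G: 5
B→F→G: 3 + 1 = 4
B→A→G: 9 + 5 = 14
B→A→E→D→C→F→G: 9 + 2 + 3 + 8 + 2 + 1 = 25
B→A→E→F→G: 9 + 2 + 6 + 1 = 18
Best route has total 4.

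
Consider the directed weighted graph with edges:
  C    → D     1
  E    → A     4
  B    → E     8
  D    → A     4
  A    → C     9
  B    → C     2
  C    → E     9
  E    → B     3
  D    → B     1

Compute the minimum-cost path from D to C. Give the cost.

3

Routes from D to C:
D → B → E → A → C: 1 + 8 + 4 + 9 = 22
D → B → C: 1 + 2 = 3
D → A → C: 4 + 9 = 13
The minimum is 3.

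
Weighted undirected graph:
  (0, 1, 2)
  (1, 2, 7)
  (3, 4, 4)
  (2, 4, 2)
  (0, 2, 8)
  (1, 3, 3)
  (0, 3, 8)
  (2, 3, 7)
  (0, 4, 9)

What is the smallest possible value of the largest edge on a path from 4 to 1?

4

Checking several routes:
4→2→3→1: max(2, 7, 3) = 7
4→3→2→1: max(4, 7, 7) = 7
4→3→1: max(4, 3) = 4
Smallest bottleneck: 4.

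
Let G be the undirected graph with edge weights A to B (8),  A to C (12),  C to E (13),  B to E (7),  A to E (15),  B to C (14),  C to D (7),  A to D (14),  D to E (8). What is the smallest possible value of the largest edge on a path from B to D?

8

A few of the B→D routes:
B-C-E-D: max(14, 13, 8) = 14
B-A-C-D: max(8, 12, 7) = 12
B-A-D: max(8, 14) = 14
B-E-C-D: max(7, 13, 7) = 13
B-A-C-E-D: max(8, 12, 13, 8) = 13
B-E-D: max(7, 8) = 8
The minimum achievable maximum is 8.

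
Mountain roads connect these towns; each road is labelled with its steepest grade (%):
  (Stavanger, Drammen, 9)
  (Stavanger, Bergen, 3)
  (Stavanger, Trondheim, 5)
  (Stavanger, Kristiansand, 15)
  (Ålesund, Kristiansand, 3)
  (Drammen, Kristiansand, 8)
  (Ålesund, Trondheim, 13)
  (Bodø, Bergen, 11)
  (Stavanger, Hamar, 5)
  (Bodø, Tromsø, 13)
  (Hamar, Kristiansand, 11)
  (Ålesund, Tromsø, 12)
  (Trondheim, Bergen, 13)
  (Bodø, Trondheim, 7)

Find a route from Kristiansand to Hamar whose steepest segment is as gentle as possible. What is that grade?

9

Checking several routes:
Kristiansand-Ålesund-Trondheim-Bergen-Stavanger-Hamar: max(3, 13, 13, 3, 5) = 13
Kristiansand-Ålesund-Trondheim-Bodø-Bergen-Stavanger-Hamar: max(3, 13, 7, 11, 3, 5) = 13
Kristiansand-Ålesund-Trondheim-Stavanger-Hamar: max(3, 13, 5, 5) = 13
Kristiansand-Hamar: max(11) = 11
Kristiansand-Drammen-Stavanger-Hamar: max(8, 9, 5) = 9
The minimum achievable maximum is 9%.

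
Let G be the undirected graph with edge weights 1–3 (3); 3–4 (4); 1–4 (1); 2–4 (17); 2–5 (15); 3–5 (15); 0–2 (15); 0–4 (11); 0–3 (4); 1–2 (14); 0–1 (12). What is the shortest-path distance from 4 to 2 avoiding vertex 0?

Checking several routes:
4-3-1-2: 4 + 3 + 14 = 21
4-1-2: 1 + 14 = 15
4-2: 17
4-1-3-5-2: 1 + 3 + 15 + 15 = 34
Shortest: 15.

15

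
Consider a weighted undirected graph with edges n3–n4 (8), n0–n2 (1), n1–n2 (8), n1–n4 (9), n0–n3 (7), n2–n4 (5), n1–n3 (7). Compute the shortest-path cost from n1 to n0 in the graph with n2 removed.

14

Paths from n1 to n0 avoiding n2:
n1→n3→n0: 7 + 7 = 14
n1→n4→n3→n0: 9 + 8 + 7 = 24
Shortest: 14.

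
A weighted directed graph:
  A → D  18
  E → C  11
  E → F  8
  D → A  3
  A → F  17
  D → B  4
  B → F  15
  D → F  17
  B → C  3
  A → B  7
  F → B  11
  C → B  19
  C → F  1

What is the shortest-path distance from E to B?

Candidate routes:
E → C → B: 11 + 19 = 30
E → C → F → B: 11 + 1 + 11 = 23
E → F → B: 8 + 11 = 19
The minimum is 19.

19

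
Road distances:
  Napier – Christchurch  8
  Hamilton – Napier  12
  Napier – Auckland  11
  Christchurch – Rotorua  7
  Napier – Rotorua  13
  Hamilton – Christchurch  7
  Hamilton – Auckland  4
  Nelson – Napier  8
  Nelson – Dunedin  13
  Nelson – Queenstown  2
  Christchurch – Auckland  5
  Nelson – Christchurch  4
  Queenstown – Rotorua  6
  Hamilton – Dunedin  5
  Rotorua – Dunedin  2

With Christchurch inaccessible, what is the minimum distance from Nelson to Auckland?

19

Some routes from Nelson to Auckland avoiding Christchurch:
Nelson - Dunedin - Hamilton - Auckland: 13 + 5 + 4 = 22
Nelson - Queenstown - Rotorua - Dunedin - Hamilton - Auckland: 2 + 6 + 2 + 5 + 4 = 19
Nelson - Napier - Auckland: 8 + 11 = 19
The minimum is 19.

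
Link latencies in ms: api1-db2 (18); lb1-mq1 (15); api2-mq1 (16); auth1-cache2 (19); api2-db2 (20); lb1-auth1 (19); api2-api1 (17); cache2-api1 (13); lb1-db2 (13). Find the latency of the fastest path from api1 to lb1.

31

Comparing a few candidate routes:
api1→api2→mq1→lb1: 17 + 16 + 15 = 48
api1→api2→db2→lb1: 17 + 20 + 13 = 50
api1→db2→lb1: 18 + 13 = 31
Best route has total 31 ms.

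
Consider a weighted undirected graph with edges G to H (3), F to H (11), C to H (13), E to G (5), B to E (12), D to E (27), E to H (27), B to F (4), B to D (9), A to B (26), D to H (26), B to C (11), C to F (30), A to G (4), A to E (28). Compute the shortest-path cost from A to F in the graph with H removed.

25

Some routes from A to F avoiding H:
A - G - E - B - F: 4 + 5 + 12 + 4 = 25
A - B - F: 26 + 4 = 30
A - E - B - F: 28 + 12 + 4 = 44
The minimum is 25.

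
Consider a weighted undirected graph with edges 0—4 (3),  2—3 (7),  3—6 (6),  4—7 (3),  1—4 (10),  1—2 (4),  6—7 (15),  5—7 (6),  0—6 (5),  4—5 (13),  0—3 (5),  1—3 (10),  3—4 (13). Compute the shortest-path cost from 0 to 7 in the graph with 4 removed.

20

Routes from 0 to 7 avoiding 4:
0 - 6 - 7: 5 + 15 = 20
0 - 3 - 6 - 7: 5 + 6 + 15 = 26
The minimum is 20.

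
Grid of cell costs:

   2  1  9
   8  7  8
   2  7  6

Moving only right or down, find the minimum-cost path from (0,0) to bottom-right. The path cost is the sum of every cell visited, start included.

23

One optimal route is r0c0→r0c1→r1c1→r2c1→r2c2.
Its cost is 2 + 1 + 7 + 7 + 6 = 23.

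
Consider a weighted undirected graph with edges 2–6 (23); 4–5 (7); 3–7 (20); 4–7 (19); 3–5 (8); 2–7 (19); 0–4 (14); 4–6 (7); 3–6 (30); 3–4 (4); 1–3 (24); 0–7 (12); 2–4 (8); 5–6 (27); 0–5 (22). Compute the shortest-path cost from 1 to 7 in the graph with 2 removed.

44

A few of the 1→7 routes:
1 → 3 → 5 → 4 → 0 → 7: 24 + 8 + 7 + 14 + 12 = 65
1 → 3 → 4 → 7: 24 + 4 + 19 = 47
1 → 3 → 5 → 4 → 7: 24 + 8 + 7 + 19 = 58
1 → 3 → 4 → 0 → 7: 24 + 4 + 14 + 12 = 54
1 → 3 → 7: 24 + 20 = 44
Best route has total 44.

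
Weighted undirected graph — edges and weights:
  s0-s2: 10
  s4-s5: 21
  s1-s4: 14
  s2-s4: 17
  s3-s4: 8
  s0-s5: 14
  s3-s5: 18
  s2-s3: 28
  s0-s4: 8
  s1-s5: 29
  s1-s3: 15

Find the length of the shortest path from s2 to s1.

Some routes from s2 to s1:
s2 -> s0 -> s4 -> s1: 10 + 8 + 14 = 32
s2 -> s4 -> s1: 17 + 14 = 31
s2 -> s4 -> s3 -> s1: 17 + 8 + 15 = 40
s2 -> s0 -> s4 -> s3 -> s1: 10 + 8 + 8 + 15 = 41
Best route has total 31.

31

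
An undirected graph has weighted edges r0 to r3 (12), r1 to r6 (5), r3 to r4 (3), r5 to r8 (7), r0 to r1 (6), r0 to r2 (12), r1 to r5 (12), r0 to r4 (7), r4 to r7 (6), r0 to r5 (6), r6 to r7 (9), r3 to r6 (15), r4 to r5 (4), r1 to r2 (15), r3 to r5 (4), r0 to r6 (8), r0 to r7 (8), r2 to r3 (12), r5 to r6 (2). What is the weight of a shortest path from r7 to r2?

20

A few of the r7→r2 routes:
r7 -> r6 -> r5 -> r3 -> r2: 9 + 2 + 4 + 12 = 27
r7 -> r4 -> r3 -> r2: 6 + 3 + 12 = 21
r7 -> r4 -> r5 -> r3 -> r2: 6 + 4 + 4 + 12 = 26
r7 -> r4 -> r5 -> r0 -> r2: 6 + 4 + 6 + 12 = 28
r7 -> r0 -> r2: 8 + 12 = 20
r7 -> r4 -> r0 -> r2: 6 + 7 + 12 = 25
Shortest: 20.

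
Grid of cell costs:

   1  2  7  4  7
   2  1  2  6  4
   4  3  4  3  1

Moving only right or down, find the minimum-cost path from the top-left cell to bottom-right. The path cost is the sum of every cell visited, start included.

Best path: (0,0) → (0,1) → (1,1) → (1,2) → (2,2) → (2,3) → (2,4)
Cost: 1 + 2 + 1 + 2 + 4 + 3 + 1 = 14
For comparison, the top-then-right route costs 26.

14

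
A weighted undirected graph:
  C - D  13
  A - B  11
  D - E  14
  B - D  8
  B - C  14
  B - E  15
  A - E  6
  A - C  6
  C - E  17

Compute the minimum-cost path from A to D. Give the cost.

A few of the A→D routes:
A-C-B-D: 6 + 14 + 8 = 28
A-E-D: 6 + 14 = 20
A-C-D: 6 + 13 = 19
A-B-D: 11 + 8 = 19
A-E-B-D: 6 + 15 + 8 = 29
The minimum is 19.

19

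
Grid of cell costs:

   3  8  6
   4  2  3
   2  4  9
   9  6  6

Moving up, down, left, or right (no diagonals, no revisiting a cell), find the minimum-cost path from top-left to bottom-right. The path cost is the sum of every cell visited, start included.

Path r0c0 → r1c0 → r1c1 → r2c1 → r3c1 → r3c2: 3 + 4 + 2 + 4 + 6 + 6 = 25.

25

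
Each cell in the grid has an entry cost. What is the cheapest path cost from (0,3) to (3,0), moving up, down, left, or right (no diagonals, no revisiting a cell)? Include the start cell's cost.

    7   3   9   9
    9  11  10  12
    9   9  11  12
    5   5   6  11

51

Path [0,3] [0,2] [0,1] [0,0] [1,0] [2,0] [3,0]: 9 + 9 + 3 + 7 + 9 + 9 + 5 = 51.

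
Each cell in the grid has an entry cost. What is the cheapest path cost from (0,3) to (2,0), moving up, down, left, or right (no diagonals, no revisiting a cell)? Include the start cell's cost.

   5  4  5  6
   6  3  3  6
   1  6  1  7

22

Cheapest: [0,3] [0,2] [1,2] [2,2] [2,1] [2,0]
  6 + 5 + 3 + 1 + 6 + 1 = 22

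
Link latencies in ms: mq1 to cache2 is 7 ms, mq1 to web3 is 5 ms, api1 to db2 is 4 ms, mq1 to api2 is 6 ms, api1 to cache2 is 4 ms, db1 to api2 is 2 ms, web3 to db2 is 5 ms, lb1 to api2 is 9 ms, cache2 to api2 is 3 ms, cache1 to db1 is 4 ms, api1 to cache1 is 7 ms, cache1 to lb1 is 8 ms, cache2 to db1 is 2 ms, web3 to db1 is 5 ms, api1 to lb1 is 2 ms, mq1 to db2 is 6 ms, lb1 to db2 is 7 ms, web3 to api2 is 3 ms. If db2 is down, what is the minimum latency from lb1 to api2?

A few of the lb1→api2 routes:
lb1→api1→cache1→db1→api2: 2 + 7 + 4 + 2 = 15
lb1→cache1→db1→api2: 8 + 4 + 2 = 14
lb1→api2: 9
lb1→api1→cache2→api2: 2 + 4 + 3 = 9
lb1→api1→cache2→db1→api2: 2 + 4 + 2 + 2 = 10
The minimum is 9 ms.

9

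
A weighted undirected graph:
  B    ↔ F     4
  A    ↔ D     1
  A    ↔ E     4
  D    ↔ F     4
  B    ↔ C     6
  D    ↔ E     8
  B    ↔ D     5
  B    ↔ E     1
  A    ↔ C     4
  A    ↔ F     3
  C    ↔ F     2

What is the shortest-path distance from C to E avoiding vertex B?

8

Some routes from C to E avoiding B:
C → F → D → A → E: 2 + 4 + 1 + 4 = 11
C → A → E: 4 + 4 = 8
C → F → A → E: 2 + 3 + 4 = 9
C → F → A → D → E: 2 + 3 + 1 + 8 = 14
C → A → D → E: 4 + 1 + 8 = 13
The minimum is 8.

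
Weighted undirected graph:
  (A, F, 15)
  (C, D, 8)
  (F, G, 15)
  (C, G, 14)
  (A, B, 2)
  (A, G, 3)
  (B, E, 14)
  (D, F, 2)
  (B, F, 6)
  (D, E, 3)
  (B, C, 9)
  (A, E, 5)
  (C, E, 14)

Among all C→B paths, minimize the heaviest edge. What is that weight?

8

Checking several routes:
C - G - A - B: max(14, 3, 2) = 14
C - B: max(9) = 9
C - D - E - A - B: max(8, 3, 5, 2) = 8
C - G - A - E - B: max(14, 3, 5, 14) = 14
C - D - F - B: max(8, 2, 6) = 8
Best route has worst link 8.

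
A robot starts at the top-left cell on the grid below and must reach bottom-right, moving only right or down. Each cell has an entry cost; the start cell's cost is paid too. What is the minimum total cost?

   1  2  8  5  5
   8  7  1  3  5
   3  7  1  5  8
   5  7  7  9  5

30

Best path: r0c0 → r0c1 → r1c1 → r1c2 → r2c2 → r2c3 → r2c4 → r3c4
Cost: 1 + 2 + 7 + 1 + 1 + 5 + 8 + 5 = 30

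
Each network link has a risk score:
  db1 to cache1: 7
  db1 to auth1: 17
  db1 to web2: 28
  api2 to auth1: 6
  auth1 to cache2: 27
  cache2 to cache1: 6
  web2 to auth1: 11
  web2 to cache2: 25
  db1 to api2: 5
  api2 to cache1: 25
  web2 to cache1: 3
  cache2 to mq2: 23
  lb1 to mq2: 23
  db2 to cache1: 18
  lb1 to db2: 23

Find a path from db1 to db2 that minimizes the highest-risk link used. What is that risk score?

Some routes from db1 to db2:
db1 → auth1 → web2 → cache1 → cache2 → mq2 → lb1 → db2: max(17, 11, 3, 6, 23, 23, 23) = 23
db1 → auth1 → web2 → cache1 → db2: max(17, 11, 3, 18) = 18
db1 → cache1 → db2: max(7, 18) = 18
db1 → cache1 → cache2 → mq2 → lb1 → db2: max(7, 6, 23, 23, 23) = 23
db1 → api2 → auth1 → web2 → cache1 → db2: max(5, 6, 11, 3, 18) = 18
db1 → api2 → auth1 → web2 → cache1 → cache2 → mq2 → lb1 → db2: max(5, 6, 11, 3, 6, 23, 23, 23) = 23
Best route has worst link 18.

18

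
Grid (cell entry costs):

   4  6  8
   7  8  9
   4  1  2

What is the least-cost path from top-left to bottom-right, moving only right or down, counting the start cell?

Cheapest: (0,0) (1,0) (2,0) (2,1) (2,2)
  4 + 7 + 4 + 1 + 2 = 18
For comparison, the top-then-right route costs 29.

18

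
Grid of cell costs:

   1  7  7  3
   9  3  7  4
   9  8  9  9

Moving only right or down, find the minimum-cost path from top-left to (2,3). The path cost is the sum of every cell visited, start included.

Best path: (0,0) (0,1) (0,2) (0,3) (1,3) (2,3)
Cost: 1 + 7 + 7 + 3 + 4 + 9 = 31

31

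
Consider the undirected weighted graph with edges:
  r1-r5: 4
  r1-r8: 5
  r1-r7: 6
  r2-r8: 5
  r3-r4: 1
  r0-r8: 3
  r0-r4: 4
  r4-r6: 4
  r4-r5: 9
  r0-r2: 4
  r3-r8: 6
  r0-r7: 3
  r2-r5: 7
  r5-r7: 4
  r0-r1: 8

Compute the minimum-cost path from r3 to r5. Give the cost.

10

Some routes from r3 to r5:
r3 -> r8 -> r1 -> r5: 6 + 5 + 4 = 15
r3 -> r4 -> r5: 1 + 9 = 10
r3 -> r4 -> r0 -> r2 -> r5: 1 + 4 + 4 + 7 = 16
r3 -> r8 -> r0 -> r7 -> r5: 6 + 3 + 3 + 4 = 16
r3 -> r4 -> r0 -> r7 -> r5: 1 + 4 + 3 + 4 = 12
Shortest: 10.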